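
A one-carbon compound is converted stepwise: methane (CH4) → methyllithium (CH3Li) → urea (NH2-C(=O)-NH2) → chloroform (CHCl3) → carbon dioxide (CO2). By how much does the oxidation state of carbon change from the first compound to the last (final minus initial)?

+8

Carbon oxidation states along the series — methane: -4, methyllithium: -4, urea: +4, chloroform: +2, carbon dioxide: +4.
Net change = +4 − (-4) = +8.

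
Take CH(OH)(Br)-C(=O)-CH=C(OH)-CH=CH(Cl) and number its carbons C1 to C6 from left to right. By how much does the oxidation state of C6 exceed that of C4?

C6: 2C, 1H, 1Cl → 0 − 1 + 1 = 0
C4: 3C, 1O → 0 + 1 = +1
Difference: 0 − (+1) = -1.

-1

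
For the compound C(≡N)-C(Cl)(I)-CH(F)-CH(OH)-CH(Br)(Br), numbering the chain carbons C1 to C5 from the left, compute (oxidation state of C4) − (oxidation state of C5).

C4: 2C, 1H, 1O → 0 − 1 + 1 = 0
C5: 1C, 1H, 2Br → 0 − 1 + 2 = +1
Difference: 0 − (+1) = -1.

-1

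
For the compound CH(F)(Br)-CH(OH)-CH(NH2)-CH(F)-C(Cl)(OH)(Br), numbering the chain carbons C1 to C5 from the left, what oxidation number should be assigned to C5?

+3

C5 has one bond to C (0), one bond to Cl (+1), one bond to O (+1), one bond to Br (+1).
Oxidation state = 0 + 1 + 1 + 1 = +3.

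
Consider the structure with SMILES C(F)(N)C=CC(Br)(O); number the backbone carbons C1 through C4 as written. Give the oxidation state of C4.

+1

Assign +1 per bond to O/N/halogen, −1 per bond to H or an electropositive element, and 0 per bond to carbon.
C4 has one bond to C (0), one bond to Br (+1), one bond to O (+1), one bond to H (-1).
Oxidation state = 0 + 1 + 1 − 1 = +1.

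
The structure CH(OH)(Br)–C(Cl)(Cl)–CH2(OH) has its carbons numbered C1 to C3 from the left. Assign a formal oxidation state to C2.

+2

Count +1 for every bond to an atom more electronegative than carbon and −1 for every bond to one less electronegative; C–C bonds are 0.
C2 has one bond to C (0), one bond to C (0), one bond to Cl (+1), one bond to Cl (+1).
Oxidation state = 0 + 0 + 1 + 1 = +2.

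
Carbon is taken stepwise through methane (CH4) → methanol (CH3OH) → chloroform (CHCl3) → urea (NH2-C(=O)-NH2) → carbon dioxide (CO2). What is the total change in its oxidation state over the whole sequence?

Carbon oxidation states along the series — methane: -4, methanol: -2, chloroform: +2, urea: +4, carbon dioxide: +4.
Net change = +4 − (-4) = +8.

+8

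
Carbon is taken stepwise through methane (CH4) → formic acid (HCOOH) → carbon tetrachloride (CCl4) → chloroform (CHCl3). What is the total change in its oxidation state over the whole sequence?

+6

Carbon oxidation states along the series — methane: -4, formic acid: +2, carbon tetrachloride: +4, chloroform: +2.
Net change = +2 − (-4) = +6.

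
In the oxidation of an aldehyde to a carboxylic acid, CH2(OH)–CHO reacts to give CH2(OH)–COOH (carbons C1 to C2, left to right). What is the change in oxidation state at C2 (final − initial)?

Before: C2 has 1 bond to C, 1 bond to H, 2 bonds to O → oxidation state +1.
After: C2 has 1 bond to C, 3 bonds to O → oxidation state +3.
Δ = +3 − (+1) = +2, so this is an oxidation at C2.

+2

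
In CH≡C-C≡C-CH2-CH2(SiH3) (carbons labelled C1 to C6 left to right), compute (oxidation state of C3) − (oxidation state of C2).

0

C3: 4C → 0 = 0
C2: 4C → 0 = 0
Difference: 0 − (0) = 0.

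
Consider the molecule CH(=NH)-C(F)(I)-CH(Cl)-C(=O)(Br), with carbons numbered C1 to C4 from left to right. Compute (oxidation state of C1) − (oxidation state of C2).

C1: 1C, 1H, 2N → 0 − 1 + 2 = +1
C2: 2C, 1F, 1I → 0 + 1 + 1 = +2
Difference: +1 − (+2) = -1.

-1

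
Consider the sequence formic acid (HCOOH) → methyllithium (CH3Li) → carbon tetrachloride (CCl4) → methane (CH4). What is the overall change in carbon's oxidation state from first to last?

-6

Carbon oxidation states along the series — formic acid: +2, methyllithium: -4, carbon tetrachloride: +4, methane: -4.
Net change = -4 − (+2) = -6.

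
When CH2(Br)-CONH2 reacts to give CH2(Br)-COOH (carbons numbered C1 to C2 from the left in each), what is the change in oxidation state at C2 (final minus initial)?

0

Before: C2 has 1 bond to C, 2 bonds to O, 1 bond to N → oxidation state +3.
After: C2 has 1 bond to C, 3 bonds to O → oxidation state +3.
Δ = +3 − (+3) = 0, so no net redox change at C2.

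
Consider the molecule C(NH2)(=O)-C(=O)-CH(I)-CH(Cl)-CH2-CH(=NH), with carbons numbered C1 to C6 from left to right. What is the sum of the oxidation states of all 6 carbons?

+4

Each bond to a more electronegative atom (O, N, halogen) counts +1, each bond to a less electronegative atom (H, metal, B, Si) counts −1, and each C–C bond counts 0. Tallying each carbon:
C1: 1C, 2O, 1N → 0 + 2 + 1 = +3
C2: 2C, 2O → 0 + 2 = +2
C3: 2C, 1H, 1I → 0 − 1 + 1 = 0
C4: 2C, 1H, 1Cl → 0 − 1 + 1 = 0
C5: 2C, 2H → 0 − 2 = -2
C6: 1C, 1H, 2N → 0 − 1 + 2 = +1
Sum = +3 + 2 + 0 + 0 − 2 + 1 = +4.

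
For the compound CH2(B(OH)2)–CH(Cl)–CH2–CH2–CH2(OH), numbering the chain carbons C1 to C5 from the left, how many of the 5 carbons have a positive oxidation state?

Tallying each carbon's bonds:
C1: 1C, 2H, 1B → 0 − 2 − 1 = -3
C2: 2C, 1H, 1Cl → 0 − 1 + 1 = 0
C3: 2C, 2H → 0 − 2 = -2
C4: 2C, 2H → 0 − 2 = -2
C5: 1C, 2H, 1O → 0 − 2 + 1 = -1
0 carbons meet the condition.

0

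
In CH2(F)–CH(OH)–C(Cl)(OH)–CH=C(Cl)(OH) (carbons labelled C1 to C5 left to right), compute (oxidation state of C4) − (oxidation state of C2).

C4: 3C, 1H → 0 − 1 = -1
C2: 2C, 1H, 1O → 0 − 1 + 1 = 0
Difference: -1 − (0) = -1.

-1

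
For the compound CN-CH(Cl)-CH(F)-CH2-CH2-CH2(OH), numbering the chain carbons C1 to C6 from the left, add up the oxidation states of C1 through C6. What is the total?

-2

Each bond to a more electronegative atom (O, N, halogen) counts +1, each bond to a less electronegative atom (H, metal, B, Si) counts −1, and each C–C bond counts 0. Tallying each carbon:
C1: 1C, 3N → 0 + 3 = +3
C2: 2C, 1H, 1Cl → 0 − 1 + 1 = 0
C3: 2C, 1H, 1F → 0 − 1 + 1 = 0
C4: 2C, 2H → 0 − 2 = -2
C5: 2C, 2H → 0 − 2 = -2
C6: 1C, 2H, 1O → 0 − 2 + 1 = -1
Sum = +3 + 0 + 0 − 2 − 2 − 1 = -2.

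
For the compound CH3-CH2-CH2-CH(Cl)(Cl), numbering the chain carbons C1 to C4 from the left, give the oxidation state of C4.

Assign +1 per bond to O/N/halogen, −1 per bond to H or an electropositive element, and 0 per bond to carbon.
C4 has one bond to C (0), one bond to Cl (+1), one bond to Cl (+1), one bond to H (-1).
Oxidation state = 0 + 1 + 1 − 1 = +1.

+1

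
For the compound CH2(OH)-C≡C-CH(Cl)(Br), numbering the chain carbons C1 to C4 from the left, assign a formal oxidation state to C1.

-1

Assign +1 per bond to O/N/halogen, −1 per bond to H or an electropositive element, and 0 per bond to carbon.
C1 has one bond to C (0), one bond to H (-1), one bond to H (-1), one bond to O (+1).
Oxidation state = 0 − 1 − 1 + 1 = -1.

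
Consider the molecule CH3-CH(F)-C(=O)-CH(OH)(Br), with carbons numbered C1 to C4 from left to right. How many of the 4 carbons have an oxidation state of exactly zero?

1

Count +1 for every bond to an atom more electronegative than carbon and −1 for every bond to one less electronegative; C–C bonds are 0. Tallying each carbon:
C1: 1C, 3H → 0 − 3 = -3
C2: 2C, 1H, 1F → 0 − 1 + 1 = 0
C3: 2C, 2O → 0 + 2 = +2
C4: 1C, 1H, 1O, 1Br → 0 − 1 + 1 + 1 = +1
1 carbon (C2) meets the condition.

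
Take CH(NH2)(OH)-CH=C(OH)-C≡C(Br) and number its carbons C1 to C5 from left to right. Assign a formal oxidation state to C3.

Bonds to more-electronegative neighbours contribute +1 each, bonds to H or metals contribute −1 each, and C–C bonds contribute 0.
C3 has a double bond to C (2×0 = 0), one bond to C (0), one bond to O (+1).
Oxidation state = 0 + 0 + 1 = +1.

+1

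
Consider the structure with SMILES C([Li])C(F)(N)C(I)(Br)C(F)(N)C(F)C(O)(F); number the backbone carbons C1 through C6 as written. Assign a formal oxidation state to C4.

+2

Each bond to a more electronegative atom (O, N, halogen) counts +1, each bond to a less electronegative atom (H, metal, B, Si) counts −1, and each C–C bond counts 0.
C4 has one bond to C (0), one bond to C (0), one bond to F (+1), one bond to N (+1).
Oxidation state = 0 + 0 + 1 + 1 = +2.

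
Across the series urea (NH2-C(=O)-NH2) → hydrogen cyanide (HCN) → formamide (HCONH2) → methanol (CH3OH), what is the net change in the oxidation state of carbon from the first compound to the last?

Carbon oxidation states along the series — urea: +4, hydrogen cyanide: +2, formamide: +2, methanol: -2.
Net change = -2 − (+4) = -6.

-6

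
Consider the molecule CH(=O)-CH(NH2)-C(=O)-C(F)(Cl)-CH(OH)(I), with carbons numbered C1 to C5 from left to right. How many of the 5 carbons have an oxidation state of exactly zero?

Tallying each carbon's bonds:
C1: 1C, 1H, 2O → 0 − 1 + 2 = +1
C2: 2C, 1H, 1N → 0 − 1 + 1 = 0
C3: 2C, 2O → 0 + 2 = +2
C4: 2C, 1F, 1Cl → 0 + 1 + 1 = +2
C5: 1C, 1H, 1O, 1I → 0 − 1 + 1 + 1 = +1
1 carbon (C2) meets the condition.

1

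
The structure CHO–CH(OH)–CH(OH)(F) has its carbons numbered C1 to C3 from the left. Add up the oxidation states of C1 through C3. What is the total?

Tallying each carbon's bonds:
C1: 1C, 1H, 2O → 0 − 1 + 2 = +1
C2: 2C, 1H, 1O → 0 − 1 + 1 = 0
C3: 1C, 1H, 1O, 1F → 0 − 1 + 1 + 1 = +1
Sum = +1 + 0 + 1 = +2.

+2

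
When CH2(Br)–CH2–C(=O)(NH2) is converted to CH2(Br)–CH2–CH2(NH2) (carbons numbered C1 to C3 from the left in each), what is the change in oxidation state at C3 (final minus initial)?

-4

Before: C3 has 1 bond to C, 2 bonds to O, 1 bond to N → oxidation state +3.
After: C3 has 1 bond to C, 2 bonds to H, 1 bond to N → oxidation state -1.
Δ = -1 − (+3) = -4, so this is a reduction at C3.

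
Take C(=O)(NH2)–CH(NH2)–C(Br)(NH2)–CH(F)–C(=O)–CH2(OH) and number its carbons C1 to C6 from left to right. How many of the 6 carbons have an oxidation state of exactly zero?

2

Count +1 for every bond to an atom more electronegative than carbon and −1 for every bond to one less electronegative; C–C bonds are 0. Tallying each carbon:
C1: 1C, 2O, 1N → 0 + 2 + 1 = +3
C2: 2C, 1H, 1N → 0 − 1 + 1 = 0
C3: 2C, 1N, 1Br → 0 + 1 + 1 = +2
C4: 2C, 1H, 1F → 0 − 1 + 1 = 0
C5: 2C, 2O → 0 + 2 = +2
C6: 1C, 2H, 1O → 0 − 2 + 1 = -1
2 carbons (C2, C4) meet the condition.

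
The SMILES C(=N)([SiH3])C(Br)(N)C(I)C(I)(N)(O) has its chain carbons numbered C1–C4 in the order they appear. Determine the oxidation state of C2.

+2

Each bond to a more electronegative atom (O, N, halogen) counts +1, each bond to a less electronegative atom (H, metal, B, Si) counts −1, and each C–C bond counts 0.
C2 has one bond to C (0), one bond to C (0), one bond to Br (+1), one bond to N (+1).
Oxidation state = 0 + 0 + 1 + 1 = +2.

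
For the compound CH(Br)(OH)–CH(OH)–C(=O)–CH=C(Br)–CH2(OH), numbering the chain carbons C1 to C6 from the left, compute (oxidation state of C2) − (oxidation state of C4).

+1

C2: 2C, 1H, 1O → 0 − 1 + 1 = 0
C4: 3C, 1H → 0 − 1 = -1
Difference: 0 − (-1) = +1.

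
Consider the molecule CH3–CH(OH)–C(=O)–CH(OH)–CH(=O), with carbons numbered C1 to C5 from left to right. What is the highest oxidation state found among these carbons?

+2

Tallying each carbon's bonds:
C1: 1C, 3H → 0 − 3 = -3
C2: 2C, 1H, 1O → 0 − 1 + 1 = 0
C3: 2C, 2O → 0 + 2 = +2
C4: 2C, 1H, 1O → 0 − 1 + 1 = 0
C5: 1C, 1H, 2O → 0 − 1 + 2 = +1
The highest value is +2.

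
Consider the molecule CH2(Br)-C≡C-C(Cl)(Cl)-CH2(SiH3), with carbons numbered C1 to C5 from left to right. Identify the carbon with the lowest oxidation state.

C5

Tallying each carbon's bonds:
C1: 1C, 2H, 1Br → 0 − 2 + 1 = -1
C2: 4C → 0 = 0
C3: 4C → 0 = 0
C4: 2C, 2Cl → 0 + 2 = +2
C5: 1C, 2H, 1Si → 0 − 2 − 1 = -3
The most reduced carbon is C5 at -3.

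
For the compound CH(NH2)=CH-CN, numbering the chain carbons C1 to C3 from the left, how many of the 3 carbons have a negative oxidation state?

Tallying each carbon's bonds:
C1: 2C, 1H, 1N → 0 − 1 + 1 = 0
C2: 3C, 1H → 0 − 1 = -1
C3: 1C, 3N → 0 + 3 = +3
1 carbon (C2) meets the condition.

1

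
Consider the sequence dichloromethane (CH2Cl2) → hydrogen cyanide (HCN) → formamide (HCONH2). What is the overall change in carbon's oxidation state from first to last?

Carbon oxidation states along the series — dichloromethane: 0, hydrogen cyanide: +2, formamide: +2.
Net change = +2 − (0) = +2.

+2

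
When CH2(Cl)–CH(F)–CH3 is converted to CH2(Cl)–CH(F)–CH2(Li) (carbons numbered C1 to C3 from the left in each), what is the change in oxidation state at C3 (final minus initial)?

0

Before: C3 has 1 bond to C, 3 bonds to H → oxidation state -3.
After: C3 has 1 bond to C, 2 bonds to H, 1 bond to Li → oxidation state -3.
Δ = -3 − (-3) = 0, so no net redox change at C3.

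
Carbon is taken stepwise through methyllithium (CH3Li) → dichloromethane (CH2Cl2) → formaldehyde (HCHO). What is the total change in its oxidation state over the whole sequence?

+4

Carbon oxidation states along the series — methyllithium: -4, dichloromethane: 0, formaldehyde: 0.
Net change = 0 − (-4) = +4.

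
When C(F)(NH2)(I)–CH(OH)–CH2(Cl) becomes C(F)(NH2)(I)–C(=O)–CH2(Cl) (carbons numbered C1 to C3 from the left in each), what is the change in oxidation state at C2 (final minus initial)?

+2

Before: C2 has 2 bonds to C, 1 bond to H, 1 bond to O → oxidation state 0.
After: C2 has 2 bonds to C, 2 bonds to O → oxidation state +2.
Δ = +2 − (0) = +2, so this is an oxidation at C2.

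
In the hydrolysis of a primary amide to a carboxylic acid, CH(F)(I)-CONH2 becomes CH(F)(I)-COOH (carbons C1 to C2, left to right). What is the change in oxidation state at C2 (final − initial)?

0

Before: C2 has 1 bond to C, 2 bonds to O, 1 bond to N → oxidation state +3.
After: C2 has 1 bond to C, 3 bonds to O → oxidation state +3.
Δ = +3 − (+3) = 0, so no net redox change at C2.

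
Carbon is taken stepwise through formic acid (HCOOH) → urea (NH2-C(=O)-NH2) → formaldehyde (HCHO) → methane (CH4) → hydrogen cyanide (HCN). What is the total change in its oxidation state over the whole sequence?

Carbon oxidation states along the series — formic acid: +2, urea: +4, formaldehyde: 0, methane: -4, hydrogen cyanide: +2.
Net change = +2 − (+2) = 0.

0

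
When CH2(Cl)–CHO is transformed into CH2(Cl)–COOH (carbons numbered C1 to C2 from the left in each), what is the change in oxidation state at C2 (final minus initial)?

Before: C2 has 1 bond to C, 1 bond to H, 2 bonds to O → oxidation state +1.
After: C2 has 1 bond to C, 3 bonds to O → oxidation state +3.
Δ = +3 − (+1) = +2, so this is an oxidation at C2.

+2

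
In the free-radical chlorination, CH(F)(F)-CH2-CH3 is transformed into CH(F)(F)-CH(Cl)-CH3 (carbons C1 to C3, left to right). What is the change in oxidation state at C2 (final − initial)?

Before: C2 has 2 bonds to C, 2 bonds to H → oxidation state -2.
After: C2 has 2 bonds to C, 1 bond to H, 1 bond to Cl → oxidation state 0.
Δ = 0 − (-2) = +2, so this is an oxidation at C2.

+2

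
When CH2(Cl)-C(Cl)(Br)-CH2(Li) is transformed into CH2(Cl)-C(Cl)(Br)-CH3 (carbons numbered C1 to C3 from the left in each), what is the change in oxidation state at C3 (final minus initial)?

Before: C3 has 1 bond to C, 2 bonds to H, 1 bond to Li → oxidation state -3.
After: C3 has 1 bond to C, 3 bonds to H → oxidation state -3.
Δ = -3 − (-3) = 0, so no net redox change at C3.

0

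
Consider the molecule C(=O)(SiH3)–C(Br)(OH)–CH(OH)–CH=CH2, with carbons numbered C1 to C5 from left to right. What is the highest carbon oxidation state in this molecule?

Tallying each carbon's bonds:
C1: 1C, 2O, 1Si → 0 + 2 − 1 = +1
C2: 2C, 1O, 1Br → 0 + 1 + 1 = +2
C3: 2C, 1H, 1O → 0 − 1 + 1 = 0
C4: 3C, 1H → 0 − 1 = -1
C5: 2C, 2H → 0 − 2 = -2
The highest value is +2.

+2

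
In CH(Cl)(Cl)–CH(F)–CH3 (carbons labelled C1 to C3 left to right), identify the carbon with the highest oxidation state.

Assign +1 per bond to O/N/halogen, −1 per bond to H or an electropositive element, and 0 per bond to carbon. Tallying each carbon:
C1: 1C, 1H, 2Cl → 0 − 1 + 2 = +1
C2: 2C, 1H, 1F → 0 − 1 + 1 = 0
C3: 1C, 3H → 0 − 3 = -3
The most oxidised carbon is C1 at +1.

C1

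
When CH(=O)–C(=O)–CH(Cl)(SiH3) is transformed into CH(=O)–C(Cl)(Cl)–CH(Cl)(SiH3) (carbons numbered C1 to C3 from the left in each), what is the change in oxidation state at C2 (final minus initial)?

0

Before: C2 has 2 bonds to C, 2 bonds to O → oxidation state +2.
After: C2 has 2 bonds to C, 2 bonds to Cl → oxidation state +2.
Δ = +2 − (+2) = 0, so no net redox change at C2.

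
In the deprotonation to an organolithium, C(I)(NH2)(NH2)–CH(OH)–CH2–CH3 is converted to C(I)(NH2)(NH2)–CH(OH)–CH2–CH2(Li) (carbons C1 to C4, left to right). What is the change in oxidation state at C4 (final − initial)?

Before: C4 has 1 bond to C, 3 bonds to H → oxidation state -3.
After: C4 has 1 bond to C, 2 bonds to H, 1 bond to Li → oxidation state -3.
Δ = -3 − (-3) = 0, so no net redox change at C4.

0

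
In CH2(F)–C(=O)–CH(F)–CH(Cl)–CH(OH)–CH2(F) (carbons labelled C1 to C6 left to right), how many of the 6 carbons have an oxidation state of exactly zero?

Tallying each carbon's bonds:
C1: 1C, 2H, 1F → 0 − 2 + 1 = -1
C2: 2C, 2O → 0 + 2 = +2
C3: 2C, 1H, 1F → 0 − 1 + 1 = 0
C4: 2C, 1H, 1Cl → 0 − 1 + 1 = 0
C5: 2C, 1H, 1O → 0 − 1 + 1 = 0
C6: 1C, 2H, 1F → 0 − 2 + 1 = -1
3 carbons (C3, C4, C5) meet the condition.

3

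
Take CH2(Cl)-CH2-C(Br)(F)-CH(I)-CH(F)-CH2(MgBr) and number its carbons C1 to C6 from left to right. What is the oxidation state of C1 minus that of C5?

-1

C1: 1C, 2H, 1Cl → 0 − 2 + 1 = -1
C5: 2C, 1H, 1F → 0 − 1 + 1 = 0
Difference: -1 − (0) = -1.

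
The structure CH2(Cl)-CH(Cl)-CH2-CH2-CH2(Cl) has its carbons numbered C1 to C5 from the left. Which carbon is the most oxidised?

Bonds to more-electronegative neighbours contribute +1 each, bonds to H or metals contribute −1 each, and C–C bonds contribute 0. Tallying each carbon:
C1: 1C, 2H, 1Cl → 0 − 2 + 1 = -1
C2: 2C, 1H, 1Cl → 0 − 1 + 1 = 0
C3: 2C, 2H → 0 − 2 = -2
C4: 2C, 2H → 0 − 2 = -2
C5: 1C, 2H, 1Cl → 0 − 2 + 1 = -1
The most oxidised carbon is C2 at 0.

C2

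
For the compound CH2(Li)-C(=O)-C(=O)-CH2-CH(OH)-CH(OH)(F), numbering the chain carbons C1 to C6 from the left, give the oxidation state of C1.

Count +1 for every bond to an atom more electronegative than carbon and −1 for every bond to one less electronegative; C–C bonds are 0.
C1 has one bond to C (0), one bond to H (-1), one bond to Li (-1), one bond to H (-1).
Oxidation state = 0 − 1 − 1 − 1 = -3.

-3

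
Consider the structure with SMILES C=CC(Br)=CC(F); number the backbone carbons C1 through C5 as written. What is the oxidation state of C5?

C5 has one bond to C (0), one bond to F (+1), one bond to H (-1), one bond to H (-1).
Oxidation state = 0 + 1 − 1 − 1 = -1.

-1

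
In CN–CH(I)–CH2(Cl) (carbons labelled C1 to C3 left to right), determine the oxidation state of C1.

+3

C1 has one bond to C (0), a triple bond to N (3×+1 = +3).
Oxidation state = 0 + 3 = +3.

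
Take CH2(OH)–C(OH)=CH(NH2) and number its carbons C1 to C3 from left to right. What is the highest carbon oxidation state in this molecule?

+1

Tallying each carbon's bonds:
C1: 1C, 2H, 1O → 0 − 2 + 1 = -1
C2: 3C, 1O → 0 + 1 = +1
C3: 2C, 1H, 1N → 0 − 1 + 1 = 0
The highest value is +1.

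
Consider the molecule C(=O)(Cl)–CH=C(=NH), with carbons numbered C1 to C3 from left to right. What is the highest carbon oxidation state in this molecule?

+3

Bonds to more-electronegative neighbours contribute +1 each, bonds to H or metals contribute −1 each, and C–C bonds contribute 0. Tallying each carbon:
C1: 1C, 2O, 1Cl → 0 + 2 + 1 = +3
C2: 3C, 1H → 0 − 1 = -1
C3: 2C, 2N → 0 + 2 = +2
The highest value is +3.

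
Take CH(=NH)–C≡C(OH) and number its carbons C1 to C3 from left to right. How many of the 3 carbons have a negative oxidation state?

0

Tallying each carbon's bonds:
C1: 1C, 1H, 2N → 0 − 1 + 2 = +1
C2: 4C → 0 = 0
C3: 3C, 1O → 0 + 1 = +1
0 carbons meet the condition.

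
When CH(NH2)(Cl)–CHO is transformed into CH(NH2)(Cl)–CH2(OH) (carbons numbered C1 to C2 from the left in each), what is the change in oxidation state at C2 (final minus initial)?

Before: C2 has 1 bond to C, 1 bond to H, 2 bonds to O → oxidation state +1.
After: C2 has 1 bond to C, 2 bonds to H, 1 bond to O → oxidation state -1.
Δ = -1 − (+1) = -2, so this is a reduction at C2.

-2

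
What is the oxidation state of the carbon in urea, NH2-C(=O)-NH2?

+4

Each bond to a more electronegative atom (O, N, halogen) counts +1, each bond to a less electronegative atom (H, metal, B, Si) counts −1, and each C–C bond counts 0.
The carbon has one bond to N (+1), a double bond to O (2×+1 = +2), one bond to N (+1).
Oxidation state = +1 + 2 + 1 = +4.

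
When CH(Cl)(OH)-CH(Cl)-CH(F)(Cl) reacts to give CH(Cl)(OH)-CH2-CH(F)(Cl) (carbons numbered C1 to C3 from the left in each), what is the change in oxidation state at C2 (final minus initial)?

Before: C2 has 2 bonds to C, 1 bond to H, 1 bond to Cl → oxidation state 0.
After: C2 has 2 bonds to C, 2 bonds to H → oxidation state -2.
Δ = -2 − (0) = -2, so this is a reduction at C2.

-2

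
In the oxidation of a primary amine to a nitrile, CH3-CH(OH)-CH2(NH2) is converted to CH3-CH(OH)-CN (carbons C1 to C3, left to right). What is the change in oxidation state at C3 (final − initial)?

Before: C3 has 1 bond to C, 2 bonds to H, 1 bond to N → oxidation state -1.
After: C3 has 1 bond to C, 3 bonds to N → oxidation state +3.
Δ = +3 − (-1) = +4, so this is an oxidation at C3.

+4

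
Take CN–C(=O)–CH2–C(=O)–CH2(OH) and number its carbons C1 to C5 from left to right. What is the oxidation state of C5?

Each bond to a more electronegative atom (O, N, halogen) counts +1, each bond to a less electronegative atom (H, metal, B, Si) counts −1, and each C–C bond counts 0.
C5 has one bond to C (0), one bond to H (-1), one bond to H (-1), one bond to O (+1).
Oxidation state = 0 − 1 − 1 + 1 = -1.

-1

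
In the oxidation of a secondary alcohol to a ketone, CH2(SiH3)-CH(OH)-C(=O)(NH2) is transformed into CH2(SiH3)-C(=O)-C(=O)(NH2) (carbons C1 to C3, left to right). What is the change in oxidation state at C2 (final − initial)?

+2

Before: C2 has 2 bonds to C, 1 bond to H, 1 bond to O → oxidation state 0.
After: C2 has 2 bonds to C, 2 bonds to O → oxidation state +2.
Δ = +2 − (0) = +2, so this is an oxidation at C2.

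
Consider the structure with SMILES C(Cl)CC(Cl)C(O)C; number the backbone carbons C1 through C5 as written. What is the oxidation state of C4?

0

C4 has one bond to C (0), one bond to C (0), one bond to H (-1), one bond to O (+1).
Oxidation state = 0 + 0 − 1 + 1 = 0.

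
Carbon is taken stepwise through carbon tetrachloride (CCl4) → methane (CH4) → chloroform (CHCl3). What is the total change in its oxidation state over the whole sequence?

Carbon oxidation states along the series — carbon tetrachloride: +4, methane: -4, chloroform: +2.
Net change = +2 − (+4) = -2.

-2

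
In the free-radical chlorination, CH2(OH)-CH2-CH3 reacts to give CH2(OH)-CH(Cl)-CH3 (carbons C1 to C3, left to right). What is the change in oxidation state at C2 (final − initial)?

Before: C2 has 2 bonds to C, 2 bonds to H → oxidation state -2.
After: C2 has 2 bonds to C, 1 bond to H, 1 bond to Cl → oxidation state 0.
Δ = 0 − (-2) = +2, so this is an oxidation at C2.

+2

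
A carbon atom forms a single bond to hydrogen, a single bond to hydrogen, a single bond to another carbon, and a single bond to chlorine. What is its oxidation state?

The carbon has one bond to C (0), one bond to H (-1), one bond to Cl (+1), one bond to H (-1).
Oxidation state = 0 − 1 + 1 − 1 = -1.

-1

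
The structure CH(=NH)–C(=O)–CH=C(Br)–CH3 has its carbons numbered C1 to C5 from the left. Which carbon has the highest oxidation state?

C2

Tallying each carbon's bonds:
C1: 1C, 1H, 2N → 0 − 1 + 2 = +1
C2: 2C, 2O → 0 + 2 = +2
C3: 3C, 1H → 0 − 1 = -1
C4: 3C, 1Br → 0 + 1 = +1
C5: 1C, 3H → 0 − 3 = -3
The most oxidised carbon is C2 at +2.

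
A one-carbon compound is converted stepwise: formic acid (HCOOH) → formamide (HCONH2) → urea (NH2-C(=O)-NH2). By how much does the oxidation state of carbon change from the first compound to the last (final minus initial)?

Carbon oxidation states along the series — formic acid: +2, formamide: +2, urea: +4.
Net change = +4 − (+2) = +2.

+2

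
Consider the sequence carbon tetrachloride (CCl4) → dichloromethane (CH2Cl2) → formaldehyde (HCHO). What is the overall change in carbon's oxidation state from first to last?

-4

Carbon oxidation states along the series — carbon tetrachloride: +4, dichloromethane: 0, formaldehyde: 0.
Net change = 0 − (+4) = -4.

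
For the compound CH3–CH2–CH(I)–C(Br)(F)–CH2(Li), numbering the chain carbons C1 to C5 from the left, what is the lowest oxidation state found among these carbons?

-3

Tallying each carbon's bonds:
C1: 1C, 3H → 0 − 3 = -3
C2: 2C, 2H → 0 − 2 = -2
C3: 2C, 1H, 1I → 0 − 1 + 1 = 0
C4: 2C, 1F, 1Br → 0 + 1 + 1 = +2
C5: 1C, 2H, 1Li → 0 − 2 − 1 = -3
The lowest value is -3.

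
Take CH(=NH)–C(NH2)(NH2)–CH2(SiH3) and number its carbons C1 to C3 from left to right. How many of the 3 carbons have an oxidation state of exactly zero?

0

Each bond to a more electronegative atom (O, N, halogen) counts +1, each bond to a less electronegative atom (H, metal, B, Si) counts −1, and each C–C bond counts 0. Tallying each carbon:
C1: 1C, 1H, 2N → 0 − 1 + 2 = +1
C2: 2C, 2N → 0 + 2 = +2
C3: 1C, 2H, 1Si → 0 − 2 − 1 = -3
0 carbons meet the condition.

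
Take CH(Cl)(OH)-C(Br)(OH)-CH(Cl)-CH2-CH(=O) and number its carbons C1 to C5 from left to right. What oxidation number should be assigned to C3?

Count +1 for every bond to an atom more electronegative than carbon and −1 for every bond to one less electronegative; C–C bonds are 0.
C3 has one bond to C (0), one bond to C (0), one bond to Cl (+1), one bond to H (-1).
Oxidation state = 0 + 0 + 1 − 1 = 0.

0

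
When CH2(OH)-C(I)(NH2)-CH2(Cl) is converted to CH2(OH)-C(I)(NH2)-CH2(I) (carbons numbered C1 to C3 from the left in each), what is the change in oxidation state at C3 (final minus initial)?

0

Before: C3 has 1 bond to C, 2 bonds to H, 1 bond to Cl → oxidation state -1.
After: C3 has 1 bond to C, 2 bonds to H, 1 bond to I → oxidation state -1.
Δ = -1 − (-1) = 0, so no net redox change at C3.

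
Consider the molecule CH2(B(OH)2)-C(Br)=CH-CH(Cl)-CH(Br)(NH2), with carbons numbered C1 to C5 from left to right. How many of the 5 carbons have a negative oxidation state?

Count +1 for every bond to an atom more electronegative than carbon and −1 for every bond to one less electronegative; C–C bonds are 0. Tallying each carbon:
C1: 1C, 2H, 1B → 0 − 2 − 1 = -3
C2: 3C, 1Br → 0 + 1 = +1
C3: 3C, 1H → 0 − 1 = -1
C4: 2C, 1H, 1Cl → 0 − 1 + 1 = 0
C5: 1C, 1H, 1N, 1Br → 0 − 1 + 1 + 1 = +1
2 carbons (C1, C3) meet the condition.

2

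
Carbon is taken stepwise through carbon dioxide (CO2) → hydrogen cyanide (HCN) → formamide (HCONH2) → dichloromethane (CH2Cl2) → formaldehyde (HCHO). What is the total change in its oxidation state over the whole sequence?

-4

Carbon oxidation states along the series — carbon dioxide: +4, hydrogen cyanide: +2, formamide: +2, dichloromethane: 0, formaldehyde: 0.
Net change = 0 − (+4) = -4.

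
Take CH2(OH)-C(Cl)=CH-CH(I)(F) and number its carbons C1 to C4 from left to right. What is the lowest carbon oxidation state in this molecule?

Assign +1 per bond to O/N/halogen, −1 per bond to H or an electropositive element, and 0 per bond to carbon. Tallying each carbon:
C1: 1C, 2H, 1O → 0 − 2 + 1 = -1
C2: 3C, 1Cl → 0 + 1 = +1
C3: 3C, 1H → 0 − 1 = -1
C4: 1C, 1H, 1F, 1I → 0 − 1 + 1 + 1 = +1
The lowest value is -1.

-1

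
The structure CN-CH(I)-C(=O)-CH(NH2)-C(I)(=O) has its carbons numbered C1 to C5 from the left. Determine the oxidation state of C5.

Bonds to more-electronegative neighbours contribute +1 each, bonds to H or metals contribute −1 each, and C–C bonds contribute 0.
C5 has one bond to C (0), one bond to I (+1), a double bond to O (2×+1 = +2).
Oxidation state = 0 + 1 + 2 = +3.

+3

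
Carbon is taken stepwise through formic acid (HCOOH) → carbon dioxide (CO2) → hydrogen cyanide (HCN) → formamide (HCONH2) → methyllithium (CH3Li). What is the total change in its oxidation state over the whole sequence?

Carbon oxidation states along the series — formic acid: +2, carbon dioxide: +4, hydrogen cyanide: +2, formamide: +2, methyllithium: -4.
Net change = -4 − (+2) = -6.

-6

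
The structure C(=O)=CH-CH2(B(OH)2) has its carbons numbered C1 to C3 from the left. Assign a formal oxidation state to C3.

C3 has one bond to C (0), one bond to H (-1), one bond to B (-1), one bond to H (-1).
Oxidation state = 0 − 1 − 1 − 1 = -3.

-3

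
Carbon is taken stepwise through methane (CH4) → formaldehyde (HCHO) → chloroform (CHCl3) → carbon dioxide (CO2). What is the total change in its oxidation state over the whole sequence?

Carbon oxidation states along the series — methane: -4, formaldehyde: 0, chloroform: +2, carbon dioxide: +4.
Net change = +4 − (-4) = +8.

+8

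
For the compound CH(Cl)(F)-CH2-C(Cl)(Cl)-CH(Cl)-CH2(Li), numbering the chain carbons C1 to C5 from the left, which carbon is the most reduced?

Tallying each carbon's bonds:
C1: 1C, 1H, 1F, 1Cl → 0 − 1 + 1 + 1 = +1
C2: 2C, 2H → 0 − 2 = -2
C3: 2C, 2Cl → 0 + 2 = +2
C4: 2C, 1H, 1Cl → 0 − 1 + 1 = 0
C5: 1C, 2H, 1Li → 0 − 2 − 1 = -3
The most reduced carbon is C5 at -3.

C5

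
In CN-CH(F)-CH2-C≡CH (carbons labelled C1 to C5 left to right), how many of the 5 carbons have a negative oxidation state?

2

Count +1 for every bond to an atom more electronegative than carbon and −1 for every bond to one less electronegative; C–C bonds are 0. Tallying each carbon:
C1: 1C, 3N → 0 + 3 = +3
C2: 2C, 1H, 1F → 0 − 1 + 1 = 0
C3: 2C, 2H → 0 − 2 = -2
C4: 4C → 0 = 0
C5: 3C, 1H → 0 − 1 = -1
2 carbons (C3, C5) meet the condition.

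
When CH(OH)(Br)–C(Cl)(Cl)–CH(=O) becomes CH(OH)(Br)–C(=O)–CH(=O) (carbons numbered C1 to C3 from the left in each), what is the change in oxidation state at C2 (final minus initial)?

0

Before: C2 has 2 bonds to C, 2 bonds to Cl → oxidation state +2.
After: C2 has 2 bonds to C, 2 bonds to O → oxidation state +2.
Δ = +2 − (+2) = 0, so no net redox change at C2.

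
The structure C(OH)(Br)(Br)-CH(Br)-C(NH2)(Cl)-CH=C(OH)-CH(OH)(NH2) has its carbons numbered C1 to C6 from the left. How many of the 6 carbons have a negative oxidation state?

Tallying each carbon's bonds:
C1: 1C, 1O, 2Br → 0 + 1 + 2 = +3
C2: 2C, 1H, 1Br → 0 − 1 + 1 = 0
C3: 2C, 1N, 1Cl → 0 + 1 + 1 = +2
C4: 3C, 1H → 0 − 1 = -1
C5: 3C, 1O → 0 + 1 = +1
C6: 1C, 1H, 1O, 1N → 0 − 1 + 1 + 1 = +1
1 carbon (C4) meets the condition.

1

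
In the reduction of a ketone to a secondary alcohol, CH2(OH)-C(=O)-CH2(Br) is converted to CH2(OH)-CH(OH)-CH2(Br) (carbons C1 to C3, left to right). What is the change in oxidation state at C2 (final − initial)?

Before: C2 has 2 bonds to C, 2 bonds to O → oxidation state +2.
After: C2 has 2 bonds to C, 1 bond to H, 1 bond to O → oxidation state 0.
Δ = 0 − (+2) = -2, so this is a reduction at C2.

-2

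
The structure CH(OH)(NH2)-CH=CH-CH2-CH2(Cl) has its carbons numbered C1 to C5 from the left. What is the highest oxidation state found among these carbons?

Assign +1 per bond to O/N/halogen, −1 per bond to H or an electropositive element, and 0 per bond to carbon. Tallying each carbon:
C1: 1C, 1H, 1O, 1N → 0 − 1 + 1 + 1 = +1
C2: 3C, 1H → 0 − 1 = -1
C3: 3C, 1H → 0 − 1 = -1
C4: 2C, 2H → 0 − 2 = -2
C5: 1C, 2H, 1Cl → 0 − 2 + 1 = -1
The highest value is +1.

+1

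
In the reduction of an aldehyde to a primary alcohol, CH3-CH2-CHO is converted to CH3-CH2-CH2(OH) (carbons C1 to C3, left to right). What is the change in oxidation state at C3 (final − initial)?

Before: C3 has 1 bond to C, 1 bond to H, 2 bonds to O → oxidation state +1.
After: C3 has 1 bond to C, 2 bonds to H, 1 bond to O → oxidation state -1.
Δ = -1 − (+1) = -2, so this is a reduction at C3.

-2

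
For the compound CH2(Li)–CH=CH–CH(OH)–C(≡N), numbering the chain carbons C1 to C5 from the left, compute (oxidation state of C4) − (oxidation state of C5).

C4: 2C, 1H, 1O → 0 − 1 + 1 = 0
C5: 1C, 3N → 0 + 3 = +3
Difference: 0 − (+3) = -3.

-3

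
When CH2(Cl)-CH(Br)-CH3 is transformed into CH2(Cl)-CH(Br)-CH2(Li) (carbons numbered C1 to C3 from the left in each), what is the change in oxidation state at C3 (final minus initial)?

Before: C3 has 1 bond to C, 3 bonds to H → oxidation state -3.
After: C3 has 1 bond to C, 2 bonds to H, 1 bond to Li → oxidation state -3.
Δ = -3 − (-3) = 0, so no net redox change at C3.

0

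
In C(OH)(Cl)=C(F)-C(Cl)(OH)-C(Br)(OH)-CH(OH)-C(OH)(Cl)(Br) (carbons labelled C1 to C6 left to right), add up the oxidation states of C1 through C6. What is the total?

Tallying each carbon's bonds:
C1: 2C, 1O, 1Cl → 0 + 1 + 1 = +2
C2: 3C, 1F → 0 + 1 = +1
C3: 2C, 1O, 1Cl → 0 + 1 + 1 = +2
C4: 2C, 1O, 1Br → 0 + 1 + 1 = +2
C5: 2C, 1H, 1O → 0 − 1 + 1 = 0
C6: 1C, 1O, 1Cl, 1Br → 0 + 1 + 1 + 1 = +3
Sum = +2 + 1 + 2 + 2 + 0 + 3 = +10.

+10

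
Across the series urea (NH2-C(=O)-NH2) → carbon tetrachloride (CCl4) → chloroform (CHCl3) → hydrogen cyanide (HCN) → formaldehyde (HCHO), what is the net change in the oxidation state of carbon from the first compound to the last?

-4

Carbon oxidation states along the series — urea: +4, carbon tetrachloride: +4, chloroform: +2, hydrogen cyanide: +2, formaldehyde: 0.
Net change = 0 − (+4) = -4.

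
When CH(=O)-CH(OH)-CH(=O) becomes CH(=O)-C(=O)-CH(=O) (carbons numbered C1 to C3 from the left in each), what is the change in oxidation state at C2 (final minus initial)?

+2

Before: C2 has 2 bonds to C, 1 bond to H, 1 bond to O → oxidation state 0.
After: C2 has 2 bonds to C, 2 bonds to O → oxidation state +2.
Δ = +2 − (0) = +2, so this is an oxidation at C2.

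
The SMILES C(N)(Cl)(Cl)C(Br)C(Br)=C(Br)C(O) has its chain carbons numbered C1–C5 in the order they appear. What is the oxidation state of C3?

C3 has one bond to C (0), a double bond to C (2×0 = 0), one bond to Br (+1).
Oxidation state = 0 + 0 + 1 = +1.

+1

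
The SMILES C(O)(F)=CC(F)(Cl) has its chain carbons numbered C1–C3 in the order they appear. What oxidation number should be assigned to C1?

+2

Each bond to a more electronegative atom (O, N, halogen) counts +1, each bond to a less electronegative atom (H, metal, B, Si) counts −1, and each C–C bond counts 0.
C1 has a double bond to C (2×0 = 0), one bond to O (+1), one bond to F (+1).
Oxidation state = 0 + 1 + 1 = +2.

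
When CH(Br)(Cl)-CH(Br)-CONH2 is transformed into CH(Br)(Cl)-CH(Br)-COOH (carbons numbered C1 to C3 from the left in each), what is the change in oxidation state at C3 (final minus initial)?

Before: C3 has 1 bond to C, 2 bonds to O, 1 bond to N → oxidation state +3.
After: C3 has 1 bond to C, 3 bonds to O → oxidation state +3.
Δ = +3 − (+3) = 0, so no net redox change at C3.

0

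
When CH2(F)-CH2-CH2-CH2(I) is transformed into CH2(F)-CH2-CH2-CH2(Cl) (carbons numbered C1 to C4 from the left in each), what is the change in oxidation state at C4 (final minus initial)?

Before: C4 has 1 bond to C, 2 bonds to H, 1 bond to I → oxidation state -1.
After: C4 has 1 bond to C, 2 bonds to H, 1 bond to Cl → oxidation state -1.
Δ = -1 − (-1) = 0, so no net redox change at C4.

0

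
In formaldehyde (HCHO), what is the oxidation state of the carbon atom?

0

The carbon has one bond to H (-1), one bond to H (-1), a double bond to O (2×+1 = +2).
Oxidation state = -1 − 1 + 2 = 0.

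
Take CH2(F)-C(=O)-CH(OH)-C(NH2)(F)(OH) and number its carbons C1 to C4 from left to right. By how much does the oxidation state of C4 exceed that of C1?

+4

C4: 1C, 1O, 1N, 1F → 0 + 1 + 1 + 1 = +3
C1: 1C, 2H, 1F → 0 − 2 + 1 = -1
Difference: +3 − (-1) = +4.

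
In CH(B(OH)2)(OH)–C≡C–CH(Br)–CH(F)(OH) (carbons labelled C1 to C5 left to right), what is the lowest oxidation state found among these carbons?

Tallying each carbon's bonds:
C1: 1C, 1H, 1O, 1B → 0 − 1 + 1 − 1 = -1
C2: 4C → 0 = 0
C3: 4C → 0 = 0
C4: 2C, 1H, 1Br → 0 − 1 + 1 = 0
C5: 1C, 1H, 1O, 1F → 0 − 1 + 1 + 1 = +1
The lowest value is -1.

-1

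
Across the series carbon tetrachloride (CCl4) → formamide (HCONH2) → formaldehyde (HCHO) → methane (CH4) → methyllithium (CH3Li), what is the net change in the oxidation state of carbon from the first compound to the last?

-8

Carbon oxidation states along the series — carbon tetrachloride: +4, formamide: +2, formaldehyde: 0, methane: -4, methyllithium: -4.
Net change = -4 − (+4) = -8.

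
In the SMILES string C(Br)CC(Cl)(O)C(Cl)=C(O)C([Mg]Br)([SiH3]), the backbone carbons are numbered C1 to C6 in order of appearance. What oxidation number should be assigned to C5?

Bonds to more-electronegative neighbours contribute +1 each, bonds to H or metals contribute −1 each, and C–C bonds contribute 0.
C5 has a double bond to C (2×0 = 0), one bond to C (0), one bond to O (+1).
Oxidation state = 0 + 0 + 1 = +1.

+1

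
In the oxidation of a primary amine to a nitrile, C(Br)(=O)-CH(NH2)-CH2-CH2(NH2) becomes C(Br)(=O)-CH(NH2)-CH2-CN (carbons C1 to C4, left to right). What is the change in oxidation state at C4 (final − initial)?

Before: C4 has 1 bond to C, 2 bonds to H, 1 bond to N → oxidation state -1.
After: C4 has 1 bond to C, 3 bonds to N → oxidation state +3.
Δ = +3 − (-1) = +4, so this is an oxidation at C4.

+4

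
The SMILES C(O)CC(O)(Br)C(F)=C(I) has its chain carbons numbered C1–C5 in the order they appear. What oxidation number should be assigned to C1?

-1

Bonds to more-electronegative neighbours contribute +1 each, bonds to H or metals contribute −1 each, and C–C bonds contribute 0.
C1 has one bond to C (0), one bond to H (-1), one bond to H (-1), one bond to O (+1).
Oxidation state = 0 − 1 − 1 + 1 = -1.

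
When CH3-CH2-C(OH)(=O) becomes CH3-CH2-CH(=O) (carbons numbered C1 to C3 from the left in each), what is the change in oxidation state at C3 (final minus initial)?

-2

Before: C3 has 1 bond to C, 3 bonds to O → oxidation state +3.
After: C3 has 1 bond to C, 1 bond to H, 2 bonds to O → oxidation state +1.
Δ = +1 − (+3) = -2, so this is a reduction at C3.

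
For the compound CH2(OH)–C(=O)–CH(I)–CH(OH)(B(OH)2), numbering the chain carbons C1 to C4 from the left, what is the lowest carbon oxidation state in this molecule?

Tallying each carbon's bonds:
C1: 1C, 2H, 1O → 0 − 2 + 1 = -1
C2: 2C, 2O → 0 + 2 = +2
C3: 2C, 1H, 1I → 0 − 1 + 1 = 0
C4: 1C, 1H, 1O, 1B → 0 − 1 + 1 − 1 = -1
The lowest value is -1.

-1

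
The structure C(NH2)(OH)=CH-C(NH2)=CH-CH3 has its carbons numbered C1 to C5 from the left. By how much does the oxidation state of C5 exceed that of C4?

C5: 1C, 3H → 0 − 3 = -3
C4: 3C, 1H → 0 − 1 = -1
Difference: -3 − (-1) = -2.

-2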